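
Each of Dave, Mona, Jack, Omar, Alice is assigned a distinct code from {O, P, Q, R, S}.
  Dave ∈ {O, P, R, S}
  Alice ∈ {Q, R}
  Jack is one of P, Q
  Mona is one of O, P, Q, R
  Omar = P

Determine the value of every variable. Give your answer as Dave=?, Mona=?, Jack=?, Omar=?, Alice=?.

Dave=S, Mona=O, Jack=Q, Omar=P, Alice=R

Omar has just one choice, so Omar = P. Remove P from Dave, Mona, Jack.
Jack's domain is down to {Q}, so Jack = Q. Remove Q from Mona, Alice.
Alice has just one choice, so Alice = R. Remove R from Dave, Mona.
Mona must be O (only option left). Remove O from Dave.
That leaves Dave = S.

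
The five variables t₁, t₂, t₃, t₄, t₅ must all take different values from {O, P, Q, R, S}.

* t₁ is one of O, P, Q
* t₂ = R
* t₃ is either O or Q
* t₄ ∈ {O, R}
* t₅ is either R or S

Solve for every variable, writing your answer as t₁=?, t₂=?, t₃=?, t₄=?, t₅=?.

t₂ must be R (only option left). Remove R from t₄, t₅.
t₄ must be O (only option left). So t₁, t₃ can't be O.
That leaves t₅ = S.
t₃'s domain is down to {Q}, so t₃ = Q. Eliminate Q elsewhere: t₁.
t₁ must be P (only option left).

t₁=P, t₂=R, t₃=Q, t₄=O, t₅=S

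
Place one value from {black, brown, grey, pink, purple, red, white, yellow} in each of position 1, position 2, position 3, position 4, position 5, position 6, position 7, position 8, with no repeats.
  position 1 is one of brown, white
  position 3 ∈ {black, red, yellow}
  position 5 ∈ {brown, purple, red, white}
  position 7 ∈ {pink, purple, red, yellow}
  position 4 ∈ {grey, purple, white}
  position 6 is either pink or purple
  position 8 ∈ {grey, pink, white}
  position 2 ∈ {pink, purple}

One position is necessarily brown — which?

position 1

The 8 variables draw from only 8 values {black, brown, grey, pink, purple, red, white, yellow}, so each is used; only position 3 can be black, hence position 3 = black.
The 7 still-open variables together cover exactly {brown, grey, pink, purple, red, white, yellow} — 7 values for 7 variables — and yellow appears only in position 7's list, so position 7 = yellow.
The 6 still-open variables draw from only 6 values {brown, grey, pink, purple, red, white}, so each is used; only position 5 can be red, hence position 5 = red.
The 5 still-open variables draw from only 5 values {brown, grey, pink, purple, white}, so each is used; only position 1 can be brown, hence position 1 = brown.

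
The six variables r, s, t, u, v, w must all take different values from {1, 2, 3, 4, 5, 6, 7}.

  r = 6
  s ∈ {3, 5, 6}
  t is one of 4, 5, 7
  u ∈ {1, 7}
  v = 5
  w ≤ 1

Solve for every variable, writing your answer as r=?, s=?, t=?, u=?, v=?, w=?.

r must be 6 (only option left). Eliminate 6 elsewhere: s.
v has just one choice, so v = 5. Remove 5 from s, t.
w must be 1 (only option left). Strike 1 from u.
s has just one choice, so s = 3.
u has just one choice, so u = 7. Eliminate 7 elsewhere: t.
That leaves t = 4.

r=6, s=3, t=4, u=7, v=5, w=1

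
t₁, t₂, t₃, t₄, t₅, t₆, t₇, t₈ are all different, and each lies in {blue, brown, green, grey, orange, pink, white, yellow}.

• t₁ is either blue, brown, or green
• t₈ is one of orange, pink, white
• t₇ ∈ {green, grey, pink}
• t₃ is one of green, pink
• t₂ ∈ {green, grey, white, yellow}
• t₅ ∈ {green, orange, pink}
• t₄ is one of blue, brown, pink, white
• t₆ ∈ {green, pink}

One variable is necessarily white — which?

t₈

Among the 8 variables, yellow fits only t₂ (and all 8 values in {blue, brown, green, grey, orange, pink, white, yellow} must be used), so t₂ = yellow.
Among the 7 still-open variables, grey fits only t₇ (and all 7 values in {blue, brown, green, grey, orange, pink, white} must be used), so t₇ = grey.
t₃ and t₆ between them cover only {green, pink} — a naked pair. Remove those values from t₁, t₄, t₅, t₈.
t₅ must be orange (only option left). So t₈ can't be orange.
So white goes to t₈.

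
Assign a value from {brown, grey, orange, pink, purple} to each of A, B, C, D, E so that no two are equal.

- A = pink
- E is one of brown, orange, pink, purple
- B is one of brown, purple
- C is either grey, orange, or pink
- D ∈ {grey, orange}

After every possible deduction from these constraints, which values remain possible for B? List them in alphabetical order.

A must be pink (only option left). So C, E can't be pink.
The 2 variables C and D are confined to {grey, orange}, which locks those values in; drop them from E.
No further eliminations apply; B can still be any of brown, purple.

brown, purple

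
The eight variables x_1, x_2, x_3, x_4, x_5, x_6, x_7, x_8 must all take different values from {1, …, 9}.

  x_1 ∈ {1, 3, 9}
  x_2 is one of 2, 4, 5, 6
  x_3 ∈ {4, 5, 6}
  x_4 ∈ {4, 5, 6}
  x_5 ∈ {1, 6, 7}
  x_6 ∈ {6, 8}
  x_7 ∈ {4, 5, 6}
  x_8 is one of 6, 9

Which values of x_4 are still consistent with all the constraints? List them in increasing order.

The 3 variables x_3, x_4, x_7 are confined to {4, 5, 6}, which locks those values in; drop them from x_2, x_5, x_6, x_8.
x_2's domain is down to {2}, so x_2 = 2.
x_6 has just one choice, so x_6 = 8.
x_8's domain is down to {9}, so x_8 = 9. Strike 9 from x_1.
No further eliminations apply; x_4 can still be any of 4, 5, 6.

4, 5, 6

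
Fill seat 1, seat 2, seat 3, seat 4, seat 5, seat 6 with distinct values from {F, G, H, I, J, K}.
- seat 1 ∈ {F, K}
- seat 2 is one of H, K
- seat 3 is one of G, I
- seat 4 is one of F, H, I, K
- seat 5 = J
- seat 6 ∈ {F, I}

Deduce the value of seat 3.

seat 5 must be J (only option left).
The 5 still-open variables together cover exactly {F, G, H, I, K} — 5 values for 5 variables — and G appears only in seat 3's list, so seat 3 = G.

G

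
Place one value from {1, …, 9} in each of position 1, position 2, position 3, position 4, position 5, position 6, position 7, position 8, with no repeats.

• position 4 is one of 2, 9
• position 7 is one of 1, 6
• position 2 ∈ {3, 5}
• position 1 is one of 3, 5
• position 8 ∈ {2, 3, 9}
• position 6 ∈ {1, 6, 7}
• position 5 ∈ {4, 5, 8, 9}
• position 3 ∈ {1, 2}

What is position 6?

The 2 variables position 1 and position 2 are confined to {3, 5}, which locks those values in; drop them from position 5, position 8.
The 2 variables position 4 and position 8 are confined to {2, 9}, which locks those values in; drop them from position 3, position 5.
position 3 has just one choice, so position 3 = 1. Eliminate 1 elsewhere: position 6, position 7.
position 7 has just one choice, so position 7 = 6. So position 6 can't be 6.
So position 6 = 7.

7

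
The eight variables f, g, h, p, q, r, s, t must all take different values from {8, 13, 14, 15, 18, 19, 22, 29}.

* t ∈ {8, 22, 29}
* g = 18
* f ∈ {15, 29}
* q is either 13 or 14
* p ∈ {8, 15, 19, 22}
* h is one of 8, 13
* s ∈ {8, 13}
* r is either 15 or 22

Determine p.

g's domain is down to {18}, so g = 18.
Among the 7 still-open variables, 14 fits only q (and all 7 values in {8, 13, 14, 15, 19, 22, 29} must be used), so q = 14.
Among the 6 still-open variables, 19 fits only p (and all 6 values in {8, 13, 15, 19, 22, 29} must be used), so p = 19.

19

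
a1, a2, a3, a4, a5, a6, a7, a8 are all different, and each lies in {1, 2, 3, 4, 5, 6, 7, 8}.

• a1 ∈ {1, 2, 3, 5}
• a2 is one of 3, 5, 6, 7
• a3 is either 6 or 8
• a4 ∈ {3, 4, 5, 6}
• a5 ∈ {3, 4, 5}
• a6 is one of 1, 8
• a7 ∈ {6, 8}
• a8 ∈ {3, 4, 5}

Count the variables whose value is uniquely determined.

The 8 variables together cover exactly {1, 2, 3, 4, 5, 6, 7, 8} — 8 values for 8 variables — and 2 appears only in a1's list, so a1 = 2.
The 7 still-open variables together cover exactly {1, 3, 4, 5, 6, 7, 8} — 7 values for 7 variables — and 1 appears only in a6's list, so a6 = 1.
The 6 still-open variables draw from only 6 values {3, 4, 5, 6, 7, 8}, so each is used; only a2 can be 7, hence a2 = 7.
The 2 variables a3 and a7 are confined to {6, 8}, which locks those values in; drop them from a4.
Determined: a1=2, a2=7, a6=1. The other variables each still have more than one consistent value. That makes 3.

3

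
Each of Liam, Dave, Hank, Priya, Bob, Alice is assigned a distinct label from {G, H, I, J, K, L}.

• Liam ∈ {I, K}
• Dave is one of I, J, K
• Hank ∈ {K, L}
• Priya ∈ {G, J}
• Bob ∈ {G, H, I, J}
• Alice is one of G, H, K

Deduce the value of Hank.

L

The 6 variables draw from only 6 values {G, H, I, J, K, L}, so each is used; only Hank can be L, hence Hank = L.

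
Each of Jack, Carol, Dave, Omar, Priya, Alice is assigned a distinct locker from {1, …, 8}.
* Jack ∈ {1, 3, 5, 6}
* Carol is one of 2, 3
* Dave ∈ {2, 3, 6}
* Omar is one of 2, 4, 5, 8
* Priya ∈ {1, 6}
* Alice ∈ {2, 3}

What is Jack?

The 2 variables Carol and Alice are confined to {2, 3}, which locks those values in; drop them from Jack, Dave, Omar.
Dave must be 6 (only option left). So Jack, Priya can't be 6.
That leaves Priya = 1. Strike 1 from Jack.
So Jack = 5.

5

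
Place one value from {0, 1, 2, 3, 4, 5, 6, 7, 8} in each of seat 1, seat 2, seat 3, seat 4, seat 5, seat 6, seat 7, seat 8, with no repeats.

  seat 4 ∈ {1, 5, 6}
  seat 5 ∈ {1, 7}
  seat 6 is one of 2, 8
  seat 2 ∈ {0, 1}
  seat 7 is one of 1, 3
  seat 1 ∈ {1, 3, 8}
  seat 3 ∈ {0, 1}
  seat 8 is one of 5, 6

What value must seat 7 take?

3

The 8 variables draw from only 8 values {0, 1, 2, 3, 5, 6, 7, 8}, so each is used; only seat 6 can be 2, hence seat 6 = 2.
The 7 still-open variables draw from only 7 values {0, 1, 3, 5, 6, 7, 8}, so each is used; only seat 5 can be 7, hence seat 5 = 7.
The 6 still-open variables draw from only 6 values {0, 1, 3, 5, 6, 8}, so each is used; only seat 1 can be 8, hence seat 1 = 8.
The 5 still-open variables draw from only 5 values {0, 1, 3, 5, 6}, so each is used; only seat 7 can be 3, hence seat 7 = 3.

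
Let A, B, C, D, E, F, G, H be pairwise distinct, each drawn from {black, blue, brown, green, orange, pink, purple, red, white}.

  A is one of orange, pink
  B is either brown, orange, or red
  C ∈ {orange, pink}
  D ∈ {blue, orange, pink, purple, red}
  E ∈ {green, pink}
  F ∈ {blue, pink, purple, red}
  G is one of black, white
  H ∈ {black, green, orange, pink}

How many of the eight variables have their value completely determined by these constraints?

The 2 variables A and C are confined to {orange, pink}, which locks those values in; drop them from B, D, E, F, H.
E must be green (only option left). So H can't be green.
That leaves H = black. Strike black from G.
G has just one choice, so G = white.
Determined: E=green, G=white, H=black. The other variables each still have more than one consistent value. That makes 3.

3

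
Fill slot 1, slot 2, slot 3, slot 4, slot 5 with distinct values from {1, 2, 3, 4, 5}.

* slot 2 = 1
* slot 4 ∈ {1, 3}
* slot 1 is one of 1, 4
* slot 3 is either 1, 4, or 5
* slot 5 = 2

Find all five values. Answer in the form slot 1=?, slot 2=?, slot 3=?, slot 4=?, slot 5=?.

slot 2's domain is down to {1}, so slot 2 = 1. Remove 1 from slot 1, slot 3, slot 4.
That leaves slot 4 = 3.
That leaves slot 5 = 2.
slot 1's domain is down to {4}, so slot 1 = 4. Remove 4 from slot 3.
slot 3 must be 5 (only option left).

slot 1=4, slot 2=1, slot 3=5, slot 4=3, slot 5=2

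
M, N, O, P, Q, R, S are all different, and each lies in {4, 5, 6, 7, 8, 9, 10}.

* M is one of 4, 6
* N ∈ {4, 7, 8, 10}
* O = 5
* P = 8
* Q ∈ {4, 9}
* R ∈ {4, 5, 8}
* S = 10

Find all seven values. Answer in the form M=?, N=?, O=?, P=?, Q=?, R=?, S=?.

O's domain is down to {5}, so O = 5. Eliminate 5 elsewhere: R.
That leaves P = 8. So N, R can't be 8.
R's domain is down to {4}, so R = 4. Strike 4 from M, N, Q.
S has just one choice, so S = 10. Eliminate 10 elsewhere: N.
That leaves M = 6.
That leaves N = 7.
Q has just one choice, so Q = 9.

M=6, N=7, O=5, P=8, Q=9, R=4, S=10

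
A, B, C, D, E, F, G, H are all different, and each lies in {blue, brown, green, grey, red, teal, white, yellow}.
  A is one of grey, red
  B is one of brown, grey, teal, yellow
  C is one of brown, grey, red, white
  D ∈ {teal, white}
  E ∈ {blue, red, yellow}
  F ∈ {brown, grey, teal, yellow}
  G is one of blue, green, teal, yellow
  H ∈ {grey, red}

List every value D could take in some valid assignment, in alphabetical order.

The 8 variables together cover exactly {blue, brown, green, grey, red, teal, white, yellow} — 8 values for 8 variables — and green appears only in G's list, so G = green.
The 7 still-open variables draw from only 7 values {blue, brown, grey, red, teal, white, yellow}, so each is used; only E can be blue, hence E = blue.
The 2 variables A and H are confined to {grey, red}, which locks those values in; drop them from B, C, F.
No further eliminations apply; D can still be any of teal, white.

teal, white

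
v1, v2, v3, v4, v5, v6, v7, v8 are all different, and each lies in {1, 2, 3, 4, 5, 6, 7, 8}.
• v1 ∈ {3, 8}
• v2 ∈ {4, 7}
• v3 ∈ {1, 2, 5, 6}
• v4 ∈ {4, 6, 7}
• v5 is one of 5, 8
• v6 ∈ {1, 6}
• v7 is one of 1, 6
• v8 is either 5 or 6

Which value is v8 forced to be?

5

The 8 variables draw from only 8 values {1, 2, 3, 4, 5, 6, 7, 8}, so each is used; only v3 can be 2, hence v3 = 2.
Among the 7 still-open variables, 3 fits only v1 (and all 7 values in {1, 3, 4, 5, 6, 7, 8} must be used), so v1 = 3.
The 6 still-open variables together cover exactly {1, 4, 5, 6, 7, 8} — 6 values for 6 variables — and 8 appears only in v5's list, so v5 = 8.
Among the 5 still-open variables, 5 fits only v8 (and all 5 values in {1, 4, 5, 6, 7} must be used), so v8 = 5.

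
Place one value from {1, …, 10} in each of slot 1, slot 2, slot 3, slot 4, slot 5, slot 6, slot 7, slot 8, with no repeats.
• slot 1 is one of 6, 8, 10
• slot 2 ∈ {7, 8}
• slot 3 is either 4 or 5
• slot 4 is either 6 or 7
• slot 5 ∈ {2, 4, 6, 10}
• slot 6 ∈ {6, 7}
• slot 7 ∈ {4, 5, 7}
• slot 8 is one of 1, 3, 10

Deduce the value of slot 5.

2

slot 4 and slot 6 between them cover only {6, 7} — a naked pair. Remove those values from slot 1, slot 2, slot 5, slot 7.
slot 2's domain is down to {8}, so slot 2 = 8. Eliminate 8 elsewhere: slot 1.
That leaves slot 1 = 10. So slot 5, slot 8 can't be 10.
The 2 variables slot 3 and slot 7 are confined to {4, 5}, which locks those values in; drop them from slot 5.
So slot 5 = 2.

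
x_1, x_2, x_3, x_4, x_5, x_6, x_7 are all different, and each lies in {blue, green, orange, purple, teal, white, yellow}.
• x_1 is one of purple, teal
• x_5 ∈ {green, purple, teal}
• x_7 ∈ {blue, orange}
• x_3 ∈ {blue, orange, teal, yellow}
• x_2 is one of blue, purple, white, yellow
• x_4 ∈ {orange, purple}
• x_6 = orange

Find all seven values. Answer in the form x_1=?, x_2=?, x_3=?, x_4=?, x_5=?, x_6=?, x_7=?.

x_1=teal, x_2=white, x_3=yellow, x_4=purple, x_5=green, x_6=orange, x_7=blue

x_6 has just one choice, so x_6 = orange. Strike orange from x_3, x_4, x_7.
x_7 has just one choice, so x_7 = blue. Eliminate blue elsewhere: x_2, x_3.
That leaves x_4 = purple. Remove purple from x_1, x_2, x_5.
x_1's domain is down to {teal}, so x_1 = teal. Eliminate teal elsewhere: x_3, x_5.
x_3's domain is down to {yellow}, so x_3 = yellow. So x_2 can't be yellow.
x_5's domain is down to {green}, so x_5 = green.
x_2 must be white (only option left).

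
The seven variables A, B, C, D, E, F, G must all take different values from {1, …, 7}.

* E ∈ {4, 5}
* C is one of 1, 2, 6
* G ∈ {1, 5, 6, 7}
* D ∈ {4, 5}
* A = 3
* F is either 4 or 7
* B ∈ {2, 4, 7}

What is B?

A must be 3 (only option left).
The 2 variables D and E are confined to {4, 5}, which locks those values in; drop them from B, F, G.
F's domain is down to {7}, so F = 7. Strike 7 from B, G.
So B = 2.

2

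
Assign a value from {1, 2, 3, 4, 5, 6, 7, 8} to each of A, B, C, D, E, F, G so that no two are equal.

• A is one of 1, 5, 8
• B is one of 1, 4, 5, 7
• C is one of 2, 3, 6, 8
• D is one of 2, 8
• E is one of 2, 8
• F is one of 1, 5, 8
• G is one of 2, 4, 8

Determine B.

D and E between them cover only {2, 8} — a naked pair. Remove those values from A, C, F, G.
G has just one choice, so G = 4. So B can't be 4.
A and F share exactly the 2 values {1, 5}; by pigeonhole those values go to them, so strike 1, 5 from B.
So B = 7.

7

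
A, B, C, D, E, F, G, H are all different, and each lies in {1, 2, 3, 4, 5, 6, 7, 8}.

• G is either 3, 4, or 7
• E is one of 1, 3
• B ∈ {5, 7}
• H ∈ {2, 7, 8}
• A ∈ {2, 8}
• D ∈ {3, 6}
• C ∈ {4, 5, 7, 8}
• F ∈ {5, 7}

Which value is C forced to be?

4

Among the 8 variables, 1 fits only E (and all 8 values in {1, 2, 3, 4, 5, 6, 7, 8} must be used), so E = 1.
The 7 still-open variables draw from only 7 values {2, 3, 4, 5, 6, 7, 8}, so each is used; only D can be 6, hence D = 6.
The 6 still-open variables draw from only 6 values {2, 3, 4, 5, 7, 8}, so each is used; only G can be 3, hence G = 3.
The 5 still-open variables draw from only 5 values {2, 4, 5, 7, 8}, so each is used; only C can be 4, hence C = 4.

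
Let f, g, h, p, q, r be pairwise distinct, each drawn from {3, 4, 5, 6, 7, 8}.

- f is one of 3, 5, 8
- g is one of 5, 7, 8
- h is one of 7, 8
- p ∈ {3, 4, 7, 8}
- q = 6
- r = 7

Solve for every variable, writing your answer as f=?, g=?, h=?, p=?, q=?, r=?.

f=3, g=5, h=8, p=4, q=6, r=7

q must be 6 (only option left).
That leaves r = 7. Remove 7 from g, h, p.
h must be 8 (only option left). Eliminate 8 elsewhere: f, g, p.
That leaves g = 5. Remove 5 from f.
f must be 3 (only option left). Remove 3 from p.
That leaves p = 4.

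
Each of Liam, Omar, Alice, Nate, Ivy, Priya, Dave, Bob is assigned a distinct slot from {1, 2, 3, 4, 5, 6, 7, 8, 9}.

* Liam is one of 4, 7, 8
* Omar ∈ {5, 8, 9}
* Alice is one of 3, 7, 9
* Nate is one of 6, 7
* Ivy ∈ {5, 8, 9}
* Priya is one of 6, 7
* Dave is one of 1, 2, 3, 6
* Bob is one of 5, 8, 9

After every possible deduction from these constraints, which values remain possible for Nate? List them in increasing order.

Nate and Priya between them cover only {6, 7} — a naked pair. Remove those values from Liam, Alice, Dave.
Omar, Ivy, Bob between them cover only {5, 8, 9} — a naked triple. Remove those values from Liam, Alice.
Liam has just one choice, so Liam = 4.
Alice's domain is down to {3}, so Alice = 3. So Dave can't be 3.
No further eliminations apply; Nate can still be any of 6, 7.

6, 7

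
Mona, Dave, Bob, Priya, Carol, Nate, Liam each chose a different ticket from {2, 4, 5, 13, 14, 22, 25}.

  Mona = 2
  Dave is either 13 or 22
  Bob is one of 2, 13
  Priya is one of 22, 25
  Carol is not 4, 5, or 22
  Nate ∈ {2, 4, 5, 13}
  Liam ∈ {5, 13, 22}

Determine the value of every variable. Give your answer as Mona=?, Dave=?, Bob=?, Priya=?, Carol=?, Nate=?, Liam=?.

Mona must be 2 (only option left). Remove 2 from Bob, Carol, Nate.
Bob must be 13 (only option left). Strike 13 from Dave, Carol, Nate, Liam.
Dave must be 22 (only option left). So Priya, Liam can't be 22.
Priya's domain is down to {25}, so Priya = 25. So Carol can't be 25.
Carol has just one choice, so Carol = 14.
Liam has just one choice, so Liam = 5. Eliminate 5 elsewhere: Nate.
That leaves Nate = 4.

Mona=2, Dave=22, Bob=13, Priya=25, Carol=14, Nate=4, Liam=5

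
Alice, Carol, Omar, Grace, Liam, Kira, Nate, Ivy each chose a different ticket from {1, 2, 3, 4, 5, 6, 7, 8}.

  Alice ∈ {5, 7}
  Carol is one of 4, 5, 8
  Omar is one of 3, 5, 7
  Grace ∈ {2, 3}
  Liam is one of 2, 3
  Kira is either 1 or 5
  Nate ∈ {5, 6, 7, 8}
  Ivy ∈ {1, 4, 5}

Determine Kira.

The 8 variables draw from only 8 values {1, 2, 3, 4, 5, 6, 7, 8}, so each is used; only Nate can be 6, hence Nate = 6.
The 7 still-open variables together cover exactly {1, 2, 3, 4, 5, 7, 8} — 7 values for 7 variables — and 8 appears only in Carol's list, so Carol = 8.
Among the 6 still-open variables, 4 fits only Ivy (and all 6 values in {1, 2, 3, 4, 5, 7} must be used), so Ivy = 4.
The 5 still-open variables together cover exactly {1, 2, 3, 5, 7} — 5 values for 5 variables — and 1 appears only in Kira's list, so Kira = 1.

1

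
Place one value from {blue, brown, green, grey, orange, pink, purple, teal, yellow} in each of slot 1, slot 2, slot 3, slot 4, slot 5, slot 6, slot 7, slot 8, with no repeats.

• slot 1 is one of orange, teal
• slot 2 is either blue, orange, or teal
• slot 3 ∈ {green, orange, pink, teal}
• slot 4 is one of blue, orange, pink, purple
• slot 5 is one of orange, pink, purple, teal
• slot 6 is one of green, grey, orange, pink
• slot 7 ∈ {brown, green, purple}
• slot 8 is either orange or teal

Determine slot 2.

blue

Among the 8 variables, brown fits only slot 7 (and all 8 values in {blue, brown, green, grey, orange, pink, purple, teal} must be used), so slot 7 = brown.
Among the 7 still-open variables, grey fits only slot 6 (and all 7 values in {blue, green, grey, orange, pink, purple, teal} must be used), so slot 6 = grey.
The 6 still-open variables draw from only 6 values {blue, green, orange, pink, purple, teal}, so each is used; only slot 3 can be green, hence slot 3 = green.
slot 1 and slot 8 share exactly the 2 values {orange, teal}; by pigeonhole those values go to them, so strike orange, teal from slot 2, slot 4, slot 5.
So slot 2 = blue.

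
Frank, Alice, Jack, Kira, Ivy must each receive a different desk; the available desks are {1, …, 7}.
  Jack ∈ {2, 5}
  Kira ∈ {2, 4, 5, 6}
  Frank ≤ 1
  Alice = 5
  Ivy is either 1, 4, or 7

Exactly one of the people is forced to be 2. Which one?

Frank's domain is down to {1}, so Frank = 1. So Ivy can't be 1.
Alice must be 5 (only option left). So Jack, Kira can't be 5.
So 2 goes to Jack.

Jack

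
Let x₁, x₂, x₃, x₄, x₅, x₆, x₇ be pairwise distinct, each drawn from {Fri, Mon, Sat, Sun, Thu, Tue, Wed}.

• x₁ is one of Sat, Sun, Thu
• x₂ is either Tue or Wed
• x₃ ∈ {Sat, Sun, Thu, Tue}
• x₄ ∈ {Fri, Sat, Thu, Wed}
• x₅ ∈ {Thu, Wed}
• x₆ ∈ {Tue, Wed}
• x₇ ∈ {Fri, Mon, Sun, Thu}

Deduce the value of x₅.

Thu

The 7 variables together cover exactly {Fri, Mon, Sat, Sun, Thu, Tue, Wed} — 7 values for 7 variables — and Mon appears only in x₇'s list, so x₇ = Mon.
The 6 still-open variables together cover exactly {Fri, Sat, Sun, Thu, Tue, Wed} — 6 values for 6 variables — and Fri appears only in x₄'s list, so x₄ = Fri.
x₂ and x₆ share exactly the 2 values {Tue, Wed}; by pigeonhole those values go to them, so strike Tue, Wed from x₃, x₅.
So x₅ = Thu.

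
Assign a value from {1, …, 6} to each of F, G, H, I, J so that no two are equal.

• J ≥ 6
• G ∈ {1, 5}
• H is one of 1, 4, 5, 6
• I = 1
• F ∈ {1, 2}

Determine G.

I's domain is down to {1}, so I = 1. Strike 1 from F, G, H.
So G = 5.

5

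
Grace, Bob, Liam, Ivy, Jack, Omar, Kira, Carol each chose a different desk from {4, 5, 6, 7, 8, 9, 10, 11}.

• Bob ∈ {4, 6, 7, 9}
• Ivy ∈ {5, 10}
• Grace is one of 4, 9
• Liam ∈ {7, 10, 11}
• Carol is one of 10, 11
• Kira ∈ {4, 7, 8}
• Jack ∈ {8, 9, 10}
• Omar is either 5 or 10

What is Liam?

7

The 8 variables together cover exactly {4, 5, 6, 7, 8, 9, 10, 11} — 8 values for 8 variables — and 6 appears only in Bob's list, so Bob = 6.
Ivy and Omar share exactly the 2 values {5, 10}; by pigeonhole those values go to them, so strike 5, 10 from Liam, Jack, Carol.
Carol has just one choice, so Carol = 11. Remove 11 from Liam.
So Liam = 7.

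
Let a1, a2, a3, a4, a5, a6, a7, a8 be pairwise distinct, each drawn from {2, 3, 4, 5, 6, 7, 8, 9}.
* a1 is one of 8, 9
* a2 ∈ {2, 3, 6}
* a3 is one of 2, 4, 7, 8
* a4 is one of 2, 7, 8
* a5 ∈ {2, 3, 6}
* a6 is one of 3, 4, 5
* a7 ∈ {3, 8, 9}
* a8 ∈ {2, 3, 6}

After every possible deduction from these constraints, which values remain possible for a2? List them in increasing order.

2, 3, 6

The 8 variables draw from only 8 values {2, 3, 4, 5, 6, 7, 8, 9}, so each is used; only a6 can be 5, hence a6 = 5.
The 7 still-open variables together cover exactly {2, 3, 4, 6, 7, 8, 9} — 7 values for 7 variables — and 4 appears only in a3's list, so a3 = 4.
The 6 still-open variables draw from only 6 values {2, 3, 6, 7, 8, 9}, so each is used; only a4 can be 7, hence a4 = 7.
The 3 variables a2, a5, a8 are confined to {2, 3, 6}, which locks those values in; drop them from a7.
No further eliminations apply; a2 can still be any of 2, 3, 6.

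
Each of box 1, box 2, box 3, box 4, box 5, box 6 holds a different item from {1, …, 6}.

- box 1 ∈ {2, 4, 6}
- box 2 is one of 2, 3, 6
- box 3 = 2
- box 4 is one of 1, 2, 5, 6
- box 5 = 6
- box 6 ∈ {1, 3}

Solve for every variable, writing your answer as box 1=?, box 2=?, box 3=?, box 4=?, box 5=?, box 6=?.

box 3 must be 2 (only option left). Remove 2 from box 1, box 2, box 4.
box 5's domain is down to {6}, so box 5 = 6. Strike 6 from box 1, box 2, box 4.
box 1 has just one choice, so box 1 = 4.
That leaves box 2 = 3. Strike 3 from box 6.
box 6's domain is down to {1}, so box 6 = 1. Strike 1 from box 4.
box 4's domain is down to {5}, so box 4 = 5.

box 1=4, box 2=3, box 3=2, box 4=5, box 5=6, box 6=1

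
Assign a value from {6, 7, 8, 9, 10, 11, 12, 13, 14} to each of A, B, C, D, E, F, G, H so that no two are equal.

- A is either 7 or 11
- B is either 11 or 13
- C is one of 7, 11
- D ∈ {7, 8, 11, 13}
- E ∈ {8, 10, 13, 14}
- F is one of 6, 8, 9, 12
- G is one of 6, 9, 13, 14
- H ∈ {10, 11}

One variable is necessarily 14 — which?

A and C between them cover only {7, 11} — a naked pair. Remove those values from B, D, H.
B must be 13 (only option left). Strike 13 from D, E, G.
D's domain is down to {8}, so D = 8. Remove 8 from E, F.
H's domain is down to {10}, so H = 10. Eliminate 10 elsewhere: E.
So 14 goes to E.

E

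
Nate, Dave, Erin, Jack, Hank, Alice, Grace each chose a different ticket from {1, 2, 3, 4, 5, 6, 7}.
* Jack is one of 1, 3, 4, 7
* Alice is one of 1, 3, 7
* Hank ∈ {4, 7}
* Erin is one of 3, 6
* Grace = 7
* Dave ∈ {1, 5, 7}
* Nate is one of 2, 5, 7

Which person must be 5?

Dave

Grace must be 7 (only option left). Strike 7 from Nate, Dave, Jack, Hank, Alice.
That leaves Hank = 4. Eliminate 4 elsewhere: Jack.
The 5 still-open variables together cover exactly {1, 2, 3, 5, 6} — 5 values for 5 variables — and 2 appears only in Nate's list, so Nate = 2.
The 4 still-open variables draw from only 4 values {1, 3, 5, 6}, so each is used; only Dave can be 5, hence Dave = 5.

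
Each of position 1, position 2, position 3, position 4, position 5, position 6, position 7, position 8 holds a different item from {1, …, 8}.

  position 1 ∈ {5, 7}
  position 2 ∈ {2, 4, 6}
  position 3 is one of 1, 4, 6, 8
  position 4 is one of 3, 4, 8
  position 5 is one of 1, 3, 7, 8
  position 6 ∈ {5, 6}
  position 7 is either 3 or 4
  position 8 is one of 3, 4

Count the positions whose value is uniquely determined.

The 8 variables draw from only 8 values {1, 2, 3, 4, 5, 6, 7, 8}, so each is used; only position 2 can be 2, hence position 2 = 2.
position 7 and position 8 share exactly the 2 values {3, 4}; by pigeonhole those values go to them, so strike 3, 4 from position 3, position 4, position 5.
position 4 must be 8 (only option left). Eliminate 8 elsewhere: position 3, position 5.
Determined: position 2=2, position 4=8. The other positions each still have more than one consistent value. That makes 2.

2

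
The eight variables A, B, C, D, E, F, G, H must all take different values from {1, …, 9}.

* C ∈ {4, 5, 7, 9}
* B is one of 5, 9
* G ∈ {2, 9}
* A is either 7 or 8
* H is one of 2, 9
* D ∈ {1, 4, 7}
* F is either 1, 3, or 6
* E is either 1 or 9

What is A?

8

G and H share exactly the 2 values {2, 9}; by pigeonhole those values go to them, so strike 2, 9 from B, C, E.
B must be 5 (only option left). Remove 5 from C.
E must be 1 (only option left). So D, F can't be 1.
C and D between them cover only {4, 7} — a naked pair. Remove those values from A.
So A = 8.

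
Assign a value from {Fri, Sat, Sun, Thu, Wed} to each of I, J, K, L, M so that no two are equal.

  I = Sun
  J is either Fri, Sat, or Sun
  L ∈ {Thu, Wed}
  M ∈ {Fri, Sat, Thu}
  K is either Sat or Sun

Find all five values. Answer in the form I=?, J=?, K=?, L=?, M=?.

I=Sun, J=Fri, K=Sat, L=Wed, M=Thu

I has just one choice, so I = Sun. Strike Sun from J, K.
K's domain is down to {Sat}, so K = Sat. Remove Sat from J, M.
That leaves J = Fri. So M can't be Fri.
M's domain is down to {Thu}, so M = Thu. Remove Thu from L.
That leaves L = Wed.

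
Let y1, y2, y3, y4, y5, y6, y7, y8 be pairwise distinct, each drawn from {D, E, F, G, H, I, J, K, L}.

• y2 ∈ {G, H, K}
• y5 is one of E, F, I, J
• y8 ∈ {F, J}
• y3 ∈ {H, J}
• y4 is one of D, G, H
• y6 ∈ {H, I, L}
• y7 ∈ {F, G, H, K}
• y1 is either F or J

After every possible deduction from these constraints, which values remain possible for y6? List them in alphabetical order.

I, L

y1 and y8 between them cover only {F, J} — a naked pair. Remove those values from y3, y5, y7.
y3 has just one choice, so y3 = H. Eliminate H elsewhere: y2, y4, y6, y7.
y2 and y7 share exactly the 2 values {G, K}; by pigeonhole those values go to them, so strike G, K from y4.
y4 must be D (only option left).
No further eliminations apply; y6 can still be any of I, L.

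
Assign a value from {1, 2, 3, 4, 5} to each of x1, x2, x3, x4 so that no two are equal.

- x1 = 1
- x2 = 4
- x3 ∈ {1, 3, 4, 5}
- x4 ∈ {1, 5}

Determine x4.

x1 has just one choice, so x1 = 1. So x3, x4 can't be 1.
So x4 = 5.

5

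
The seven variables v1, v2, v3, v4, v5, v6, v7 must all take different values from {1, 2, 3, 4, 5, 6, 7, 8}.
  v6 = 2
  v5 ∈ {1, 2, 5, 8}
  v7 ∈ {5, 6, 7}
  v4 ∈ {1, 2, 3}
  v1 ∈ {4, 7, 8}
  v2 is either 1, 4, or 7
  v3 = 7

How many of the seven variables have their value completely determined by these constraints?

2

v3 has just one choice, so v3 = 7. Strike 7 from v1, v2, v7.
v6 must be 2 (only option left). So v4, v5 can't be 2.
Determined: v3=7, v6=2. The other variables each still have more than one consistent value. That makes 2.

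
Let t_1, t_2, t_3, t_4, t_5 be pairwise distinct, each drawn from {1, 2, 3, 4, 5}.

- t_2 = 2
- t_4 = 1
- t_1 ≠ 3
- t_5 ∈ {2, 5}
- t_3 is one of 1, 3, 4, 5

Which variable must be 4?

t_1

t_2 must be 2 (only option left). Eliminate 2 elsewhere: t_1, t_5.
That leaves t_4 = 1. Remove 1 from t_1, t_3.
t_5 must be 5 (only option left). Strike 5 from t_1, t_3.
So 4 goes to t_1.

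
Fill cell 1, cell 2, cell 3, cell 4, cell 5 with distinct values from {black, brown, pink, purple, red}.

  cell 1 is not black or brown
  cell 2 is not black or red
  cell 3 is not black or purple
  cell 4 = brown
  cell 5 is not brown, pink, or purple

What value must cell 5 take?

cell 4 must be brown (only option left). Strike brown from cell 2, cell 3.
The 4 still-open variables together cover exactly {black, pink, purple, red} — 4 values for 4 variables — and black appears only in cell 5's list, so cell 5 = black.

black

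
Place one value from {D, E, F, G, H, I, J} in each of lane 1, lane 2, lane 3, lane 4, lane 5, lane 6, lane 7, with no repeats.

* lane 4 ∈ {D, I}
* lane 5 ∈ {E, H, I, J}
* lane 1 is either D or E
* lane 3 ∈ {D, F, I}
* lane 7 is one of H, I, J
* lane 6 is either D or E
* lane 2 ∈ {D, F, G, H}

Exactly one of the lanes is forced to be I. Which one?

lane 4

Among the 7 variables, G fits only lane 2 (and all 7 values in {D, E, F, G, H, I, J} must be used), so lane 2 = G.
The 6 still-open variables together cover exactly {D, E, F, H, I, J} — 6 values for 6 variables — and F appears only in lane 3's list, so lane 3 = F.
lane 1 and lane 6 share exactly the 2 values {D, E}; by pigeonhole those values go to them, so strike D, E from lane 4, lane 5.
So I goes to lane 4.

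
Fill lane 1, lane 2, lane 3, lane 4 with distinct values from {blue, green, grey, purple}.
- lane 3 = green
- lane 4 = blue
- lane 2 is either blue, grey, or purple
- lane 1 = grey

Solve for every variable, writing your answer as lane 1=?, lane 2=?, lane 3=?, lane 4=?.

lane 1=grey, lane 2=purple, lane 3=green, lane 4=blue

lane 1 must be grey (only option left). Eliminate grey elsewhere: lane 2.
lane 3's domain is down to {green}, so lane 3 = green.
That leaves lane 4 = blue. Remove blue from lane 2.
That leaves lane 2 = purple.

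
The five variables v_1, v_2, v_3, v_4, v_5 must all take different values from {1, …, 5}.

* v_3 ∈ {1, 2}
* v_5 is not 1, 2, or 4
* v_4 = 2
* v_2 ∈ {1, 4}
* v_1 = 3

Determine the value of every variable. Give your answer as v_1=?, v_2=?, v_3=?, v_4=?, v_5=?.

v_1=3, v_2=4, v_3=1, v_4=2, v_5=5

v_1 must be 3 (only option left). Strike 3 from v_5.
v_4 must be 2 (only option left). Eliminate 2 elsewhere: v_3.
That leaves v_5 = 5.
v_3 has just one choice, so v_3 = 1. Strike 1 from v_2.
v_2's domain is down to {4}, so v_2 = 4.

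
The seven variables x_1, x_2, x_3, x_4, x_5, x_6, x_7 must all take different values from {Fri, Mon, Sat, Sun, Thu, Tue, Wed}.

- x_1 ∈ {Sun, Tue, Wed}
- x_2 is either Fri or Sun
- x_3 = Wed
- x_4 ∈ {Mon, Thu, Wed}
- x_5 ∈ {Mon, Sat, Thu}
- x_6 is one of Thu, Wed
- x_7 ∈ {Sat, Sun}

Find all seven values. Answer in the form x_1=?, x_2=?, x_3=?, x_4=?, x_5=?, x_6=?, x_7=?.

x_1=Tue, x_2=Fri, x_3=Wed, x_4=Mon, x_5=Sat, x_6=Thu, x_7=Sun

x_3's domain is down to {Wed}, so x_3 = Wed. Eliminate Wed elsewhere: x_1, x_4, x_6.
x_6 has just one choice, so x_6 = Thu. Strike Thu from x_4, x_5.
x_4's domain is down to {Mon}, so x_4 = Mon. Remove Mon from x_5.
x_5 has just one choice, so x_5 = Sat. Remove Sat from x_7.
That leaves x_7 = Sun. So x_1, x_2 can't be Sun.
x_1's domain is down to {Tue}, so x_1 = Tue.
x_2 must be Fri (only option left).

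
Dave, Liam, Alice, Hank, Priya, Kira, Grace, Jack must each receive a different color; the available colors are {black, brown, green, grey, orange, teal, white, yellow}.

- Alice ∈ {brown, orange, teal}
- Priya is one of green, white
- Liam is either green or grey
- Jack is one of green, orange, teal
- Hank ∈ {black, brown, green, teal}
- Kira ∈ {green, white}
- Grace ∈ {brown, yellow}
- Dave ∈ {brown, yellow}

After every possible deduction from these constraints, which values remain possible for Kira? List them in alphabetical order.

green, white

The 8 variables draw from only 8 values {black, brown, green, grey, orange, teal, white, yellow}, so each is used; only Hank can be black, hence Hank = black.
The 7 still-open variables together cover exactly {brown, green, grey, orange, teal, white, yellow} — 7 values for 7 variables — and grey appears only in Liam's list, so Liam = grey.
Dave and Grace between them cover only {brown, yellow} — a naked pair. Remove those values from Alice.
The 2 variables Priya and Kira are confined to {green, white}, which locks those values in; drop them from Jack.
No further eliminations apply; Kira can still be any of green, white.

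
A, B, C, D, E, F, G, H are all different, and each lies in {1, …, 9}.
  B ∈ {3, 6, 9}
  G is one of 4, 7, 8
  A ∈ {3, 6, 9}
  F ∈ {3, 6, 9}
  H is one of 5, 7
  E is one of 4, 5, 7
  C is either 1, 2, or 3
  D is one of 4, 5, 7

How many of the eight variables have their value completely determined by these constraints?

A, B, F between them cover only {3, 6, 9} — a naked triple. Remove those values from C.
The 3 variables D, E, H are confined to {4, 5, 7}, which locks those values in; drop them from G.
G has just one choice, so G = 8.
Determined: G=8. The other variables each still have more than one consistent value. That makes 1.

1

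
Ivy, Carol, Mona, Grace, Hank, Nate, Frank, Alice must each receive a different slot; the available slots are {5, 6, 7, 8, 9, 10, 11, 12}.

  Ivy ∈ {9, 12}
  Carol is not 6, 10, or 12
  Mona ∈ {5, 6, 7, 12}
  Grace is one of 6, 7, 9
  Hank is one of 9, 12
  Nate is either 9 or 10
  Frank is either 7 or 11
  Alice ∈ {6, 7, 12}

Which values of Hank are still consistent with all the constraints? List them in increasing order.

9, 12

The 8 variables together cover exactly {5, 6, 7, 8, 9, 10, 11, 12} — 8 values for 8 variables — and 8 appears only in Carol's list, so Carol = 8.
The 7 still-open variables draw from only 7 values {5, 6, 7, 9, 10, 11, 12}, so each is used; only Mona can be 5, hence Mona = 5.
The 6 still-open variables together cover exactly {6, 7, 9, 10, 11, 12} — 6 values for 6 variables — and 10 appears only in Nate's list, so Nate = 10.
The 5 still-open variables draw from only 5 values {6, 7, 9, 11, 12}, so each is used; only Frank can be 11, hence Frank = 11.
Ivy and Hank share exactly the 2 values {9, 12}; by pigeonhole those values go to them, so strike 9, 12 from Grace, Alice.
No further eliminations apply; Hank can still be any of 9, 12.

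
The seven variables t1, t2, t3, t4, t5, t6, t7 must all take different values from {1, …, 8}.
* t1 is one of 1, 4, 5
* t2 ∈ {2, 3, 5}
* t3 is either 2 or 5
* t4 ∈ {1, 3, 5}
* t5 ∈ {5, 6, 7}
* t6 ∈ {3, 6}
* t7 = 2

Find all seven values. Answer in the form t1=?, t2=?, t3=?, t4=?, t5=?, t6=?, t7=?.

t1=4, t2=3, t3=5, t4=1, t5=7, t6=6, t7=2

t7's domain is down to {2}, so t7 = 2. Eliminate 2 elsewhere: t2, t3.
t3 must be 5 (only option left). So t1, t2, t4, t5 can't be 5.
That leaves t2 = 3. Strike 3 from t4, t6.
t4's domain is down to {1}, so t4 = 1. Remove 1 from t1.
That leaves t6 = 6. Strike 6 from t5.
That leaves t1 = 4.
That leaves t5 = 7.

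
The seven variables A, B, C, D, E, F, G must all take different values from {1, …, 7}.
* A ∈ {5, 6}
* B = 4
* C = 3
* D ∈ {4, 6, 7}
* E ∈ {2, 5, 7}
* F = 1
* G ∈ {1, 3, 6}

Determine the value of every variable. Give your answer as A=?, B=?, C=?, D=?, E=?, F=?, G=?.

A=5, B=4, C=3, D=7, E=2, F=1, G=6

B must be 4 (only option left). Strike 4 from D.
C has just one choice, so C = 3. So G can't be 3.
That leaves F = 1. Eliminate 1 elsewhere: G.
G must be 6 (only option left). Eliminate 6 elsewhere: A, D.
A must be 5 (only option left). Remove 5 from E.
That leaves D = 7. Strike 7 from E.
E has just one choice, so E = 2.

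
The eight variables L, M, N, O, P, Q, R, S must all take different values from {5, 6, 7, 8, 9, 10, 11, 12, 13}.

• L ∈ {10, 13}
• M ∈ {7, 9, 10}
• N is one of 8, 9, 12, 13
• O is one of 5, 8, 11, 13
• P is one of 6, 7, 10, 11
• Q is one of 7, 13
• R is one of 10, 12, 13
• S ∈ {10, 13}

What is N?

L and S share exactly the 2 values {10, 13}; by pigeonhole those values go to them, so strike 10, 13 from M, N, O, P, Q, R.
Q has just one choice, so Q = 7. Strike 7 from M, P.
R has just one choice, so R = 12. So N can't be 12.
M must be 9 (only option left). Eliminate 9 elsewhere: N.
So N = 8.

8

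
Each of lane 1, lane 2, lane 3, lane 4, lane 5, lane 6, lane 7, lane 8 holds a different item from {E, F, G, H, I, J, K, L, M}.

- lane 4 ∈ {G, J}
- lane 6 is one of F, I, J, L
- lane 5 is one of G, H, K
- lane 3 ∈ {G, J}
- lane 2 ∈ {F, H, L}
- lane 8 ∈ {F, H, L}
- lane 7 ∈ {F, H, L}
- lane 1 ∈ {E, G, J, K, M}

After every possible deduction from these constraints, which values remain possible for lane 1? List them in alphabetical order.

E, M

lane 3 and lane 4 between them cover only {G, J} — a naked pair. Remove those values from lane 1, lane 5, lane 6.
lane 2, lane 7, lane 8 share exactly the 3 values {F, H, L}; by pigeonhole those values go to them, so strike F, H, L from lane 5, lane 6.
lane 5's domain is down to {K}, so lane 5 = K. Strike K from lane 1.
lane 6's domain is down to {I}, so lane 6 = I.
No further eliminations apply; lane 1 can still be any of E, M.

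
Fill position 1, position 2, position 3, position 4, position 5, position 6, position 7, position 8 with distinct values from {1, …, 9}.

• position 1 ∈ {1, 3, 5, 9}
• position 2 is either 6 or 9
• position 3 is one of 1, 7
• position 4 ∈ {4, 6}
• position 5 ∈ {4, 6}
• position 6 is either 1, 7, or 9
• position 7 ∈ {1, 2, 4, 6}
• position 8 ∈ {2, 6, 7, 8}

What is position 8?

8

position 4 and position 5 between them cover only {4, 6} — a naked pair. Remove those values from position 2, position 7, position 8.
position 2's domain is down to {9}, so position 2 = 9. Eliminate 9 elsewhere: position 1, position 6.
The 2 variables position 3 and position 6 are confined to {1, 7}, which locks those values in; drop them from position 1, position 7, position 8.
position 7 has just one choice, so position 7 = 2. Remove 2 from position 8.
So position 8 = 8.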